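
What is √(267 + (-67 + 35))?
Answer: √235 ≈ 15.330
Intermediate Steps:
√(267 + (-67 + 35)) = √(267 - 32) = √235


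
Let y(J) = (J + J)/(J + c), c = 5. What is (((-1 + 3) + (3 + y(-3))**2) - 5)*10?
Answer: -30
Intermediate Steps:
y(J) = 2*J/(5 + J) (y(J) = (J + J)/(J + 5) = (2*J)/(5 + J) = 2*J/(5 + J))
(((-1 + 3) + (3 + y(-3))**2) - 5)*10 = (((-1 + 3) + (3 + 2*(-3)/(5 - 3))**2) - 5)*10 = ((2 + (3 + 2*(-3)/2)**2) - 5)*10 = ((2 + (3 + 2*(-3)*(1/2))**2) - 5)*10 = ((2 + (3 - 3)**2) - 5)*10 = ((2 + 0**2) - 5)*10 = ((2 + 0) - 5)*10 = (2 - 5)*10 = -3*10 = -30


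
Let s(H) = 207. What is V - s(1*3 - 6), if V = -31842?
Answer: -32049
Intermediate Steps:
V - s(1*3 - 6) = -31842 - 1*207 = -31842 - 207 = -32049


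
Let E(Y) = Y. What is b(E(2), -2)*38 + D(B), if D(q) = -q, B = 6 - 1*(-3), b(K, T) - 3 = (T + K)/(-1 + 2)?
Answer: 105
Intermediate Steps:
b(K, T) = 3 + K + T (b(K, T) = 3 + (T + K)/(-1 + 2) = 3 + (K + T)/1 = 3 + (K + T)*1 = 3 + (K + T) = 3 + K + T)
B = 9 (B = 6 + 3 = 9)
b(E(2), -2)*38 + D(B) = (3 + 2 - 2)*38 - 1*9 = 3*38 - 9 = 114 - 9 = 105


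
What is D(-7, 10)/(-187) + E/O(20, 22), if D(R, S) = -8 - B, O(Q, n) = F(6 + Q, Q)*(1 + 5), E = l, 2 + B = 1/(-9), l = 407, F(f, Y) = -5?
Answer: -227797/16830 ≈ -13.535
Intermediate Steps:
B = -19/9 (B = -2 + 1/(-9) = -2 - ⅑ = -19/9 ≈ -2.1111)
E = 407
O(Q, n) = -30 (O(Q, n) = -5*(1 + 5) = -5*6 = -30)
D(R, S) = -53/9 (D(R, S) = -8 - 1*(-19/9) = -8 + 19/9 = -53/9)
D(-7, 10)/(-187) + E/O(20, 22) = -53/9/(-187) + 407/(-30) = -53/9*(-1/187) + 407*(-1/30) = 53/1683 - 407/30 = -227797/16830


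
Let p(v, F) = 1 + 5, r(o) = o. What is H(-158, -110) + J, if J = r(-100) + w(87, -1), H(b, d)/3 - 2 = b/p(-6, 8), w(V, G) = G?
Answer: -174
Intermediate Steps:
p(v, F) = 6
H(b, d) = 6 + b/2 (H(b, d) = 6 + 3*(b/6) = 6 + b/2)
J = -101 (J = -100 - 1 = -101)
H(-158, -110) + J = (6 + (1/2)*(-158)) - 101 = (6 - 79) - 101 = -73 - 101 = -174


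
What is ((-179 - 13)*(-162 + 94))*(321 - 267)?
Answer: 705024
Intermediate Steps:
((-179 - 13)*(-162 + 94))*(321 - 267) = -192*(-68)*54 = 13056*54 = 705024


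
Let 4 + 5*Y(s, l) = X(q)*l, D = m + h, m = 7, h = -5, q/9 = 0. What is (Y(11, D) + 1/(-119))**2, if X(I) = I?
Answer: 231361/354025 ≈ 0.65352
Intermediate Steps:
q = 0 (q = 9*0 = 0)
D = 2 (D = 7 - 5 = 2)
Y(s, l) = -4/5 (Y(s, l) = -4/5 + (0*l)/5 = -4/5 + (1/5)*0 = -4/5 + 0 = -4/5)
(Y(11, D) + 1/(-119))**2 = (-4/5 + 1/(-119))**2 = (-4/5 - 1/119)**2 = (-481/595)**2 = 231361/354025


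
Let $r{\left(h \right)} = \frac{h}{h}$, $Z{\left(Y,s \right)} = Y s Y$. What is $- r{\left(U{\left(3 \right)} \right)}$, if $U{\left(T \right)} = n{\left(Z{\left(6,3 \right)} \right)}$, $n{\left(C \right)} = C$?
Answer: $-1$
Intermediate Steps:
$Z{\left(Y,s \right)} = s Y^{2}$
$U{\left(T \right)} = 108$ ($U{\left(T \right)} = 3 \cdot 6^{2} = 3 \cdot 36 = 108$)
$r{\left(h \right)} = 1$
$- r{\left(U{\left(3 \right)} \right)} = \left(-1\right) 1 = -1$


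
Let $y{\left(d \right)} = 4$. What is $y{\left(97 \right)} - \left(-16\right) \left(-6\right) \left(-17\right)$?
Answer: $1636$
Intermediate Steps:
$y{\left(97 \right)} - \left(-16\right) \left(-6\right) \left(-17\right) = 4 - \left(-16\right) \left(-6\right) \left(-17\right) = 4 - 96 \left(-17\right) = 4 - -1632 = 4 + 1632 = 1636$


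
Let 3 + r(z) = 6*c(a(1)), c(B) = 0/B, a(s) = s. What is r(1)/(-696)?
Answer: 1/232 ≈ 0.0043103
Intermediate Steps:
c(B) = 0
r(z) = -3 (r(z) = -3 + 6*0 = -3 + 0 = -3)
r(1)/(-696) = -3/(-696) = -3*(-1/696) = 1/232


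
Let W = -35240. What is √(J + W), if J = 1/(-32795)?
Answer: I*√37901043793795/32795 ≈ 187.72*I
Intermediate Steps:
J = -1/32795 ≈ -3.0492e-5
√(J + W) = √(-1/32795 - 35240) = √(-1155695801/32795) = I*√37901043793795/32795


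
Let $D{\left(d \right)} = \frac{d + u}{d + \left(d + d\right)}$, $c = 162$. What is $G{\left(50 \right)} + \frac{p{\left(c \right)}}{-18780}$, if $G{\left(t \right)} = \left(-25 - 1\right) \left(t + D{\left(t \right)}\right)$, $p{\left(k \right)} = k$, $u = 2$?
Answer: $- \frac{61458581}{46950} \approx -1309.0$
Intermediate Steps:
$D{\left(d \right)} = \frac{2 + d}{3 d}$ ($D{\left(d \right)} = \frac{d + 2}{d + \left(d + d\right)} = \frac{2 + d}{d + 2 d} = \frac{2 + d}{3 d}$)
$G{\left(t \right)} = - 26 t - \frac{26 \left(2 + t\right)}{3 t}$ ($G{\left(t \right)} = \left(-25 - 1\right) \left(t + \frac{2 + t}{3 t}\right) = - 26 \left(t + \frac{2 + t}{3 t}\right) = - 26 t - \frac{26 \left(2 + t\right)}{3 t}$)
$G{\left(50 \right)} + \frac{p{\left(c \right)}}{-18780} = \left(- \frac{26}{3} - 1300 - \frac{52}{3 \cdot 50}\right) + \frac{162}{-18780} = \left(- \frac{26}{3} - 1300 - \frac{26}{75}\right) + 162 \left(- \frac{1}{18780}\right) = \left(- \frac{26}{3} - 1300 - \frac{26}{75}\right) - \frac{27}{3130} = - \frac{98176}{75} - \frac{27}{3130} = - \frac{61458581}{46950}$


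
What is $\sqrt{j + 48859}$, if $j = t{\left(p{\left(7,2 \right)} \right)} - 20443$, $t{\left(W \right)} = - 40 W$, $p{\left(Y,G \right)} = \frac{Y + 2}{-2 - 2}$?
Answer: $\sqrt{28506} \approx 168.84$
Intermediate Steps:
$p{\left(Y,G \right)} = - \frac{1}{2} - \frac{Y}{4}$ ($p{\left(Y,G \right)} = \frac{2 + Y}{-4} = \left(2 + Y\right) \left(- \frac{1}{4}\right) = - \frac{1}{2} - \frac{Y}{4}$)
$j = -20353$ ($j = - 40 \left(- \frac{1}{2} - \frac{7}{4}\right) - 20443 = \left(-40\right) \left(- \frac{9}{4}\right) - 20443 = 90 - 20443 = -20353$)
$\sqrt{j + 48859} = \sqrt{-20353 + 48859} = \sqrt{28506}$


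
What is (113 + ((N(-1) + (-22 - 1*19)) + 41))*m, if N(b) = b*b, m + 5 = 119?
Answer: 12996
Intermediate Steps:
m = 114 (m = -5 + 119 = 114)
N(b) = b²
(113 + ((N(-1) + (-22 - 1*19)) + 41))*m = (113 + (((-1)² + (-22 - 1*19)) + 41))*114 = (113 + ((1 + (-22 - 19)) + 41))*114 = (113 + ((1 - 41) + 41))*114 = (113 + (-40 + 41))*114 = (113 + 1)*114 = 114*114 = 12996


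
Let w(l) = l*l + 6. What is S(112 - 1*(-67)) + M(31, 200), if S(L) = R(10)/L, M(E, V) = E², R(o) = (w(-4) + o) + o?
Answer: 172061/179 ≈ 961.23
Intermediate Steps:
w(l) = 6 + l² (w(l) = l² + 6 = 6 + l²)
R(o) = 22 + 2*o (R(o) = ((6 + (-4)²) + o) + o = ((6 + 16) + o) + o = (22 + o) + o = 22 + 2*o)
S(L) = 42/L (S(L) = (22 + 2*10)/L = (22 + 20)/L = 42/L)
S(112 - 1*(-67)) + M(31, 200) = 42/(112 - 1*(-67)) + 31² = 42/(112 + 67) + 961 = 42/179 + 961 = 172061/179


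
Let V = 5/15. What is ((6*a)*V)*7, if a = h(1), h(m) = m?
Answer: 14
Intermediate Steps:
V = 1/3 (V = 5*(1/15) = 1/3 ≈ 0.33333)
a = 1
((6*a)*V)*7 = ((6*1)*(1/3))*7 = (6*(1/3))*7 = 2*7 = 14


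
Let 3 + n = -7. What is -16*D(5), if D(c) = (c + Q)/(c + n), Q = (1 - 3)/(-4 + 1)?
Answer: 272/15 ≈ 18.133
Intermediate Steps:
n = -10 (n = -3 - 7 = -10)
Q = ⅔ (Q = -2/(-3) = -2*(-⅓) = ⅔ ≈ 0.66667)
D(c) = (⅔ + c)/(-10 + c) (D(c) = (c + ⅔)/(c - 10) = (⅔ + c)/(-10 + c))
-16*D(5) = -16*(⅔ + 5)/(-10 + 5) = -16*17/((-5)*3) = -(-16)*17/(5*3) = -16*(-17/15) = 272/15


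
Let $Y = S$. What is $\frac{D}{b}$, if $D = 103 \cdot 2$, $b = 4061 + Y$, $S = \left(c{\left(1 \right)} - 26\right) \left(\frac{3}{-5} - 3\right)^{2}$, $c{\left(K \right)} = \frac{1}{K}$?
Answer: $\frac{206}{3737} \approx 0.055124$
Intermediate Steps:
$S = -324$ ($S = \left(1^{-1} - 26\right) \left(\frac{3}{-5} - 3\right)^{2} = \left(1 - 26\right) \left(3 \left(- \frac{1}{5}\right) - 3\right)^{2} = - 25 \left(- \frac{3}{5} - 3\right)^{2} = - 25 \left(- \frac{18}{5}\right)^{2} = \left(-25\right) \frac{324}{25} = -324$)
$Y = -324$
$b = 3737$ ($b = 4061 - 324 = 3737$)
$D = 206$
$\frac{D}{b} = \frac{206}{3737}$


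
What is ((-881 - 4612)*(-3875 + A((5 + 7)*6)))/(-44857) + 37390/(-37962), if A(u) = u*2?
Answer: -389842485338/851430717 ≈ -457.87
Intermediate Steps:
A(u) = 2*u
((-881 - 4612)*(-3875 + A((5 + 7)*6)))/(-44857) + 37390/(-37962) = ((-881 - 4612)*(-3875 + 2*((5 + 7)*6)))/(-44857) + 37390/(-37962) = -5493*(-3875 + 2*(12*6))*(-1/44857) + 37390*(-1/37962) = -5493*(-3875 + 2*72)*(-1/44857) - 18695/18981 = -5493*(-3875 + 144)*(-1/44857) - 18695/18981 = -5493*(-3731)*(-1/44857) - 18695/18981 = 20494383*(-1/44857) - 18695/18981 = -20494383/44857 - 18695/18981 = -389842485338/851430717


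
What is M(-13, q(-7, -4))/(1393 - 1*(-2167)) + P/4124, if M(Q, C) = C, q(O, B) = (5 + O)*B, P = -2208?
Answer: -244609/458795 ≈ -0.53316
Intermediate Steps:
q(O, B) = B*(5 + O)
M(-13, q(-7, -4))/(1393 - 1*(-2167)) + P/4124 = (-4*(5 - 7))/(1393 - 1*(-2167)) - 2208/4124 = (-4*(-2))/(1393 + 2167) - 2208*1/4124 = 8/3560 - 552/1031 = 8*(1/3560) - 552/1031 = 1/445 - 552/1031 = -244609/458795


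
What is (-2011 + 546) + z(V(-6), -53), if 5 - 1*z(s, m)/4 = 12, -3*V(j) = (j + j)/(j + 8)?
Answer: -1493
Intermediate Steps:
V(j) = -2*j/(3*(8 + j)) (V(j) = -(j + j)/(3*(j + 8)) = -2*j/(3*(8 + j)))
z(s, m) = -28 (z(s, m) = 20 - 4*12 = 20 - 48 = -28)
(-2011 + 546) + z(V(-6), -53) = (-2011 + 546) - 28 = -1465 - 28 = -1493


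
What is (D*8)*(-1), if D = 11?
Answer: -88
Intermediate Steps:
(D*8)*(-1) = (11*8)*(-1) = 88*(-1) = -88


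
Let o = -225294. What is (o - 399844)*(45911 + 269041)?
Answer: -196888463376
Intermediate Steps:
(o - 399844)*(45911 + 269041) = (-225294 - 399844)*(45911 + 269041) = -625138*314952 = -196888463376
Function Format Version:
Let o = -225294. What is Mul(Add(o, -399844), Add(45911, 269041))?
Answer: -196888463376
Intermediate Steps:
Mul(Add(o, -399844), Add(45911, 269041)) = Mul(Add(-225294, -399844), Add(45911, 269041)) = Mul(-625138, 314952) = -196888463376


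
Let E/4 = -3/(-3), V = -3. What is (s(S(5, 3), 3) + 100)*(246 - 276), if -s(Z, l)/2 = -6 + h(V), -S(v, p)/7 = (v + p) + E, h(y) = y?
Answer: -3540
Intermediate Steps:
E = 4 (E = 4*(-3/(-3)) = 4*(-3*(-1/3)) = 4*1 = 4)
S(v, p) = -28 - 7*p - 7*v (S(v, p) = -7*((v + p) + 4) = -7*((p + v) + 4) = -7*(4 + p + v) = -28 - 7*p - 7*v)
s(Z, l) = 18 (s(Z, l) = -2*(-6 - 3) = -2*(-9) = 18)
(s(S(5, 3), 3) + 100)*(246 - 276) = (18 + 100)*(246 - 276) = 118*(-30) = -3540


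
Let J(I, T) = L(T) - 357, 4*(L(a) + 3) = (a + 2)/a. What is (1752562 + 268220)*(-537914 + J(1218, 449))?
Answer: -976785044734323/898 ≈ -1.0877e+12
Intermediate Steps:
L(a) = -3 + (2 + a)/(4*a) (L(a) = -3 + ((a + 2)/a)/4 = -3 + ((2 + a)/a)/4 = -3 + (2 + a)/(4*a))
J(I, T) = -357 + (2 - 11*T)/(4*T) (J(I, T) = (2 - 11*T)/(4*T) - 357 = -357 + (2 - 11*T)/(4*T))
(1752562 + 268220)*(-537914 + J(1218, 449)) = (1752562 + 268220)*(-537914 + (¼)*(2 - 1439*449)/449) = 2020782*(-537914 + (¼)*(1/449)*(2 - 646111)) = 2020782*(-537914 + (¼)*(1/449)*(-646109)) = 2020782*(-537914 - 646109/1796) = 2020782*(-966739653/1796) = -976785044734323/898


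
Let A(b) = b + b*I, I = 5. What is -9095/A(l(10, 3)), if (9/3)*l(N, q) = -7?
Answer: 9095/14 ≈ 649.64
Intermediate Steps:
l(N, q) = -7/3 (l(N, q) = (⅓)*(-7) = -7/3)
A(b) = 6*b (A(b) = b + b*5 = b + 5*b = 6*b)
-9095/A(l(10, 3)) = -9095/(6*(-7/3)) = -9095/(-14) = -9095*(-1/14) = 9095/14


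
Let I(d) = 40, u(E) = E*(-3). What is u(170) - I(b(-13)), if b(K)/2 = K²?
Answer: -550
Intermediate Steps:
b(K) = 2*K²
u(E) = -3*E
u(170) - I(b(-13)) = -3*170 - 1*40 = -510 - 40 = -550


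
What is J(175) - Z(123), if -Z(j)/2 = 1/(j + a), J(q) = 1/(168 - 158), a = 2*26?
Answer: 39/350 ≈ 0.11143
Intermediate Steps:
a = 52
J(q) = ⅒ (J(q) = 1/10 = ⅒)
Z(j) = -2/(52 + j) (Z(j) = -2/(j + 52) = -2/(52 + j))
J(175) - Z(123) = ⅒ - (-2)/(52 + 123) = ⅒ - (-2)/175 = ⅒ - 1*(-2/175) = ⅒ + 2/175 = 39/350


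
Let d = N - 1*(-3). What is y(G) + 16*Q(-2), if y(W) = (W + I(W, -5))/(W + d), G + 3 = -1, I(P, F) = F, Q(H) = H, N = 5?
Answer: -137/4 ≈ -34.250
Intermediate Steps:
G = -4 (G = -3 - 1 = -4)
d = 8 (d = 5 - 1*(-3) = 5 + 3 = 8)
y(W) = (-5 + W)/(8 + W) (y(W) = (W - 5)/(W + 8) = (-5 + W)/(8 + W))
y(G) + 16*Q(-2) = (-5 - 4)/(8 - 4) + 16*(-2) = -9/4 - 32 = -137/4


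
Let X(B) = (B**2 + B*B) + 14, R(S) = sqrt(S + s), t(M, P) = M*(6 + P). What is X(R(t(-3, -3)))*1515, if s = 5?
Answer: 9090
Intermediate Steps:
R(S) = sqrt(5 + S) (R(S) = sqrt(S + 5) = sqrt(5 + S))
X(B) = 14 + 2*B**2 (X(B) = (B**2 + B**2) + 14 = 2*B**2 + 14 = 14 + 2*B**2)
X(R(t(-3, -3)))*1515 = (14 + 2*(sqrt(5 - 3*(6 - 3)))**2)*1515 = (14 + 2*(sqrt(5 - 3*3))**2)*1515 = (14 + 2*(sqrt(5 - 9))**2)*1515 = (14 + 2*(sqrt(-4))**2)*1515 = (14 + 2*(2*I)**2)*1515 = (14 + 2*(-4))*1515 = (14 - 8)*1515 = 6*1515 = 9090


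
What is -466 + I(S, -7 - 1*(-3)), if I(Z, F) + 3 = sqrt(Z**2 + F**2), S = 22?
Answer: -469 + 10*sqrt(5) ≈ -446.64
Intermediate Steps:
I(Z, F) = -3 + sqrt(F**2 + Z**2) (I(Z, F) = -3 + sqrt(Z**2 + F**2) = -3 + sqrt(F**2 + Z**2))
-466 + I(S, -7 - 1*(-3)) = -466 + (-3 + sqrt((-7 - 1*(-3))**2 + 22**2)) = -466 + (-3 + sqrt((-7 + 3)**2 + 484)) = -466 + (-3 + sqrt((-4)**2 + 484)) = -466 + (-3 + sqrt(16 + 484)) = -466 + (-3 + sqrt(500)) = -466 + (-3 + 10*sqrt(5)) = -469 + 10*sqrt(5)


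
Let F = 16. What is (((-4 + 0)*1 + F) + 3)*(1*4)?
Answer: 60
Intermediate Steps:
(((-4 + 0)*1 + F) + 3)*(1*4) = (((-4 + 0)*1 + 16) + 3)*(1*4) = ((-4*1 + 16) + 3)*4 = ((-4 + 16) + 3)*4 = (12 + 3)*4 = 15*4 = 60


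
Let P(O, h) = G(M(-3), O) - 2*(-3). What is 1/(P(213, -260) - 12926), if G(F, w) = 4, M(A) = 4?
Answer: -1/12916 ≈ -7.7423e-5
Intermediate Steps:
P(O, h) = 10 (P(O, h) = 4 - 2*(-3) = 4 + 6 = 10)
1/(P(213, -260) - 12926) = 1/(10 - 12926) = 1/(-12916) = -1/12916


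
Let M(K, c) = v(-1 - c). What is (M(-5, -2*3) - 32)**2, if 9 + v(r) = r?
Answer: 1296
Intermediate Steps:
v(r) = -9 + r
M(K, c) = -10 - c (M(K, c) = -9 + (-1 - c) = -10 - c)
(M(-5, -2*3) - 32)**2 = ((-10 - (-2)*3) - 32)**2 = ((-10 - 1*(-6)) - 32)**2 = ((-10 + 6) - 32)**2 = (-4 - 32)**2 = (-36)**2 = 1296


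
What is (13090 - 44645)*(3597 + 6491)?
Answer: -318326840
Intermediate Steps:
(13090 - 44645)*(3597 + 6491) = -31555*10088 = -318326840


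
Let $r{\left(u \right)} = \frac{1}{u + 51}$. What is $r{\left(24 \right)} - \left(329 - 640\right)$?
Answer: $\frac{23326}{75} \approx 311.01$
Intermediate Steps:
$r{\left(u \right)} = \frac{1}{51 + u}$
$r{\left(24 \right)} - \left(329 - 640\right) = \frac{1}{51 + 24} - \left(329 - 640\right) = \frac{1}{75} - -311 = \frac{1}{75} + 311 = \frac{23326}{75}$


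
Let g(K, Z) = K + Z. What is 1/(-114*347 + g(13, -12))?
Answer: -1/39557 ≈ -2.5280e-5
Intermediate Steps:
1/(-114*347 + g(13, -12)) = 1/(-114*347 + (13 - 12)) = 1/(-39558 + 1) = 1/(-39557) = -1/39557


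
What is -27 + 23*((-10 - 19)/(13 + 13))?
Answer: -1369/26 ≈ -52.654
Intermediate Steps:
-27 + 23*((-10 - 19)/(13 + 13)) = -27 + 23*(-29/26) = -27 - 667/26 = -1369/26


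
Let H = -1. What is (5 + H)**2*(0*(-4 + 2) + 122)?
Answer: 1952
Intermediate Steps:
(5 + H)**2*(0*(-4 + 2) + 122) = (5 - 1)**2*(0*(-4 + 2) + 122) = 4**2*(0*(-2) + 122) = 16*(0 + 122) = 16*122 = 1952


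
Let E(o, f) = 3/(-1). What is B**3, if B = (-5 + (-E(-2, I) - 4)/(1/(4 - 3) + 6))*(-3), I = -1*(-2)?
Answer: 1259712/343 ≈ 3672.6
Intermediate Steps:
I = 2
E(o, f) = -3 (E(o, f) = 3*(-1) = -3)
B = 108/7 (B = (-5 + (-1*(-3) - 4)/(1/(4 - 3) + 6))*(-3) = (-5 + (3 - 4)/(1/1 + 6))*(-3) = (-5 - 1/(1 + 6))*(-3) = (-5 - 1/7)*(-3) = -36/7*(-3) = 108/7 ≈ 15.429)
B**3 = (108/7)**3 = 1259712/343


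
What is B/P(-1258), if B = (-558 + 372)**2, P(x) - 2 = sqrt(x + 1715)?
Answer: -23064/151 + 11532*sqrt(457)/151 ≈ 1479.9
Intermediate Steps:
P(x) = 2 + sqrt(1715 + x) (P(x) = 2 + sqrt(x + 1715) = 2 + sqrt(1715 + x))
B = 34596 (B = (-186)**2 = 34596)
B/P(-1258) = 34596/(2 + sqrt(1715 - 1258)) = 34596/(2 + sqrt(457))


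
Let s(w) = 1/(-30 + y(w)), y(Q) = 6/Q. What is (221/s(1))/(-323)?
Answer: 312/19 ≈ 16.421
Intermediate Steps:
s(w) = 1/(-30 + 6/w)
(221/s(1))/(-323) = (221/((-1*1/(-6 + 30*1))))/(-323) = (221/((-1*1/(-6 + 30))))*(-1/323) = (221/((-1*1/24)))*(-1/323) = (221/((-1*1*1/24)))*(-1/323) = (221/(-1/24))*(-1/323) = (221*(-24))*(-1/323) = -5304*(-1/323) = 312/19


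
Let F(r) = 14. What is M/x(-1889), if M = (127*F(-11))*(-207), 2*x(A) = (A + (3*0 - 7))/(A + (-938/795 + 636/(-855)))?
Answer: -584015454141/795530 ≈ -7.3412e+5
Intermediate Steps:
x(A) = (-7 + A)/(2*(-9686/5035 + A)) (x(A) = ((A + (3*0 - 7))/(A + (-938/795 + 636/(-855))))/2 = ((A + (0 - 7))/(A + (-938*1/795 + 636*(-1/855))))/2 = ((A - 7)/(A + (-938/795 - 212/285)))/2 = ((-7 + A)/(A - 9686/5035))/2 = ((-7 + A)/(-9686/5035 + A))/2 = (-7 + A)/(2*(-9686/5035 + A)))
M = -368046 (M = (127*14)*(-207) = 1778*(-207) = -368046)
M/x(-1889) = -368046*2*(-9686 + 5035*(-1889))/(5035*(-7 - 1889)) = -368046/((5035/2)*(-1896)/(-9686 - 9511115)) = -368046/((5035/2)*(-1896)/(-9520801)) = -368046/((5035/2)*(-1/9520801)*(-1896)) = -368046/4773180/9520801 = -368046*9520801/4773180 = -584015454141/795530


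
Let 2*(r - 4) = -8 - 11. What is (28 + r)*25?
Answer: 1125/2 ≈ 562.50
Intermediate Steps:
r = -11/2 (r = 4 + (-8 - 11)/2 = 4 + (½)*(-19) = 4 - 19/2 = -11/2 ≈ -5.5000)
(28 + r)*25 = (28 - 11/2)*25 = (45/2)*25 = 1125/2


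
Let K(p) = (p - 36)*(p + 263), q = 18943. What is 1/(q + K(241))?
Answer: 1/122263 ≈ 8.1791e-6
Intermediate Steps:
K(p) = (-36 + p)*(263 + p)
1/(q + K(241)) = 1/(18943 + (-9468 + 241**2 + 227*241)) = 1/(18943 + (-9468 + 58081 + 54707)) = 1/(18943 + 103320) = 1/122263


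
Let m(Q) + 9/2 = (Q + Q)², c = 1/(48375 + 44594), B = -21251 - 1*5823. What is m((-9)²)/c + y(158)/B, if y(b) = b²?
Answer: 66045942059123/27074 ≈ 2.4395e+9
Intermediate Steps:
B = -27074 (B = -21251 - 5823 = -27074)
c = 1/92969 ≈ 1.0756e-5
m(Q) = -9/2 + 4*Q² (m(Q) = -9/2 + (Q + Q)² = -9/2 + (2*Q)² = -9/2 + 4*Q²)
m((-9)²)/c + y(158)/B = (-9/2 + 4*((-9)²)²)/(1/92969) + 158²/(-27074) = (-9/2 + 4*81²)*92969 + 24964*(-1/27074) = (-9/2 + 4*6561)*92969 - 12482/13537 = (-9/2 + 26244)*92969 - 12482/13537 = (52479/2)*92969 - 12482/13537 = 4878920151/2 - 12482/13537 = 66045942059123/27074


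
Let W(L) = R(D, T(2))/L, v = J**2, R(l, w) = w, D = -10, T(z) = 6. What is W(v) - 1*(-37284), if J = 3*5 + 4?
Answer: 13459530/361 ≈ 37284.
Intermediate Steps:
J = 19 (J = 15 + 4 = 19)
v = 361 (v = 19**2 = 361)
W(L) = 6/L
W(v) - 1*(-37284) = 6/361 - 1*(-37284) = 6*(1/361) + 37284 = 6/361 + 37284 = 13459530/361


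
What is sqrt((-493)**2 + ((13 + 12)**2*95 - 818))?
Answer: sqrt(301606) ≈ 549.19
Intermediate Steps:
sqrt((-493)**2 + ((13 + 12)**2*95 - 818)) = sqrt(243049 + (25**2*95 - 818)) = sqrt(243049 + (625*95 - 818)) = sqrt(243049 + (59375 - 818)) = sqrt(243049 + 58557) = sqrt(301606)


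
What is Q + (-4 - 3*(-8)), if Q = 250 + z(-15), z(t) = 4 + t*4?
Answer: 214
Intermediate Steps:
z(t) = 4 + 4*t
Q = 194 (Q = 250 + (4 + 4*(-15)) = 250 + (4 - 60) = 250 - 56 = 194)
Q + (-4 - 3*(-8)) = 194 + (-4 - 3*(-8)) = 194 + (-4 + 24) = 194 + 20 = 214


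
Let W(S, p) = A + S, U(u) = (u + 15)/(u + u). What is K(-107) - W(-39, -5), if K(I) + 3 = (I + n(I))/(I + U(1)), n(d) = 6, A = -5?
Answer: 4160/99 ≈ 42.020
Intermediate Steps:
U(u) = (15 + u)/(2*u) (U(u) = (15 + u)/((2*u)) = (15 + u)*(1/(2*u)) = (15 + u)/(2*u))
W(S, p) = -5 + S
K(I) = -3 + (6 + I)/(8 + I) (K(I) = -3 + (I + 6)/(I + (½)*(15 + 1)/1) = -3 + (6 + I)/(I + (½)*1*16) = -3 + (6 + I)/(I + 8) = -3 + (6 + I)/(8 + I))
K(-107) - W(-39, -5) = 2*(-9 - 1*(-107))/(8 - 107) - (-5 - 39) = 2*(-9 + 107)/(-99) - 1*(-44) = 2*(-1/99)*98 + 44 = -196/99 + 44 = 4160/99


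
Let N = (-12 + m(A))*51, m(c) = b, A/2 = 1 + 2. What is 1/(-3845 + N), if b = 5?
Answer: -1/4202 ≈ -0.00023798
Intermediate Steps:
A = 6 (A = 2*(1 + 2) = 2*3 = 6)
m(c) = 5
N = -357 (N = (-12 + 5)*51 = -7*51 = -357)
1/(-3845 + N) = 1/(-3845 - 357) = 1/(-4202) = -1/4202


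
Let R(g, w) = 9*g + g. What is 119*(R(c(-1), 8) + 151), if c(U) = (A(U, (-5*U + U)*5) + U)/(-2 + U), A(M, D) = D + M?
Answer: 10829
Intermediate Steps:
c(U) = -18*U/(-2 + U) (c(U) = (((-5*U + U)*5 + U) + U)/(-2 + U) = ((-4*U*5 + U) + U)/(-2 + U) = ((-20*U + U) + U)/(-2 + U) = (-19*U + U)/(-2 + U) = (-18*U)/(-2 + U) = -18*U/(-2 + U))
R(g, w) = 10*g
119*(R(c(-1), 8) + 151) = 119*(10*(-18*(-1)/(-2 - 1)) + 151) = 119*(10*(-18*(-1)/(-3)) + 151) = 119*(10*(-18*(-1)*(-⅓)) + 151) = 119*(10*(-6) + 151) = 119*(-60 + 151) = 119*91 = 10829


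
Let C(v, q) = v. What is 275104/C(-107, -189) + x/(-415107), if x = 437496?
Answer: -38081469400/14805483 ≈ -2572.1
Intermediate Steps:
275104/C(-107, -189) + x/(-415107) = 275104/(-107) + 437496/(-415107) = 275104*(-1/107) + 437496*(-1/415107) = -275104/107 - 145832/138369 = -38081469400/14805483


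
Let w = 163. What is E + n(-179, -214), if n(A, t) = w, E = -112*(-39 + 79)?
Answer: -4317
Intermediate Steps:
E = -4480 (E = -112*40 = -4480)
n(A, t) = 163
E + n(-179, -214) = -4480 + 163 = -4317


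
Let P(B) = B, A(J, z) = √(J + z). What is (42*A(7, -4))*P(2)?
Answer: 84*√3 ≈ 145.49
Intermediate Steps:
(42*A(7, -4))*P(2) = (42*√(7 - 4))*2 = (42*√3)*2 = 84*√3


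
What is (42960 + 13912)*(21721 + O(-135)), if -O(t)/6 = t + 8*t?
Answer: 1649913592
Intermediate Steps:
O(t) = -54*t (O(t) = -6*(t + 8*t) = -54*t)
(42960 + 13912)*(21721 + O(-135)) = (42960 + 13912)*(21721 - 54*(-135)) = 56872*(21721 + 7290) = 56872*29011 = 1649913592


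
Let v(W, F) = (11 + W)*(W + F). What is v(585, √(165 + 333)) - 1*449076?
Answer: -100416 + 596*√498 ≈ -87116.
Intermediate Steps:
v(W, F) = (11 + W)*(F + W)
v(585, √(165 + 333)) - 1*449076 = (585² + 11*√(165 + 333) + 11*585 + √(165 + 333)*585) - 1*449076 = (342225 + 11*√498 + 6435 + √498*585) - 449076 = (342225 + 11*√498 + 6435 + 585*√498) - 449076 = (348660 + 596*√498) - 449076 = -100416 + 596*√498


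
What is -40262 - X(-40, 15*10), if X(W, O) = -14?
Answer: -40248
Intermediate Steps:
-40262 - X(-40, 15*10) = -40262 - 1*(-14) = -40262 + 14 = -40248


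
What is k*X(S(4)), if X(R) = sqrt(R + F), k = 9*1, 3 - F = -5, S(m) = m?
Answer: 18*sqrt(3) ≈ 31.177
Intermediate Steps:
F = 8 (F = 3 - 1*(-5) = 3 + 5 = 8)
k = 9
X(R) = sqrt(8 + R) (X(R) = sqrt(R + 8) = sqrt(8 + R))
k*X(S(4)) = 9*sqrt(8 + 4) = 9*sqrt(12) = 9*(2*sqrt(3)) = 18*sqrt(3)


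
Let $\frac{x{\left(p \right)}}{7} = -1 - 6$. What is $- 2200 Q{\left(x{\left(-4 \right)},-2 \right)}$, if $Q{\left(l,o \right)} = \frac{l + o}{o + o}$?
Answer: $-28050$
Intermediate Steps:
$x{\left(p \right)} = -49$ ($x{\left(p \right)} = 7 \left(-1 - 6\right) = 7 \left(-7\right) = -49$)
$Q{\left(l,o \right)} = \frac{l + o}{2 o}$
$- 2200 Q{\left(x{\left(-4 \right)},-2 \right)} = - 2200 \frac{-49 - 2}{2 \left(-2\right)} = - 2200 \cdot \frac{1}{2} \left(- \frac{1}{2}\right) \left(-51\right) = \left(-2200\right) \frac{51}{4} = -28050$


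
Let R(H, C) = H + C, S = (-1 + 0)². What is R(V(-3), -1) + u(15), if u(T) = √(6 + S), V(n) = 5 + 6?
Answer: 10 + √7 ≈ 12.646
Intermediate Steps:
V(n) = 11
S = 1 (S = (-1)² = 1)
R(H, C) = C + H
u(T) = √7 (u(T) = √(6 + 1) = √7)
R(V(-3), -1) + u(15) = (-1 + 11) + √7 = 10 + √7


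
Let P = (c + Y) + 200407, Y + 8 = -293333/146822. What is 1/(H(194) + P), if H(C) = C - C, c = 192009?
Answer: 146822/57613834043 ≈ 2.5484e-6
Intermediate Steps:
H(C) = 0
Y = -1467909/146822 (Y = -8 - 293333/146822 = -1467909/146822 ≈ -9.9979)
P = 57613834043/146822 (P = (192009 - 1467909/146822) + 200407 = 28189677489/146822 + 200407 = 57613834043/146822 ≈ 3.9241e+5)
1/(H(194) + P) = 1/(0 + 57613834043/146822) = 1/(57613834043/146822) = 146822/57613834043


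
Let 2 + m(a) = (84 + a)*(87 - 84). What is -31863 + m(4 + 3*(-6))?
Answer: -31655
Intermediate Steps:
m(a) = 250 + 3*a (m(a) = -2 + (84 + a)*(87 - 84) = -2 + (84 + a)*3 = -2 + (252 + 3*a) = 250 + 3*a)
-31863 + m(4 + 3*(-6)) = -31863 + (250 + 3*(4 + 3*(-6))) = -31863 + (250 + 3*(4 - 18)) = -31863 + (250 + 3*(-14)) = -31863 + (250 - 42) = -31863 + 208 = -31655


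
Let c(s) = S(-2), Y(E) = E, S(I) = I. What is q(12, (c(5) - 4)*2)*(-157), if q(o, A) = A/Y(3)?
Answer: 628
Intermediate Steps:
c(s) = -2
q(o, A) = A/3
q(12, (c(5) - 4)*2)*(-157) = (((-2 - 4)*2)/3)*(-157) = ((-6*2)/3)*(-157) = ((1/3)*(-12))*(-157) = -4*(-157) = 628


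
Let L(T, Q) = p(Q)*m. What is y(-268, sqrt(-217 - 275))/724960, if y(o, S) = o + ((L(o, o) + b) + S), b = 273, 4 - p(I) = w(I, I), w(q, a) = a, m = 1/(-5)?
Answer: -247/3624800 + I*sqrt(123)/362480 ≈ -6.8142e-5 + 3.0596e-5*I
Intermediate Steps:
m = -1/5 ≈ -0.20000
p(I) = 4 - I
L(T, Q) = -4/5 + Q/5 (L(T, Q) = (4 - Q)*(-1/5) = -4/5 + Q/5)
y(o, S) = 1361/5 + S + 6*o/5 (y(o, S) = o + (((-4/5 + o/5) + 273) + S) = o + ((1361/5 + o/5) + S) = o + (1361/5 + S + o/5) = 1361/5 + S + 6*o/5)
y(-268, sqrt(-217 - 275))/724960 = (1361/5 + sqrt(-217 - 275) + (6/5)*(-268))/724960 = (1361/5 + sqrt(-492) - 1608/5)*(1/724960) = (1361/5 + 2*I*sqrt(123) - 1608/5)*(1/724960) = (-247/5 + 2*I*sqrt(123))*(1/724960) = -247/3624800 + I*sqrt(123)/362480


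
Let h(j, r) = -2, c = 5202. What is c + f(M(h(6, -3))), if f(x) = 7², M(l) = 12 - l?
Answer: 5251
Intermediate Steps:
f(x) = 49
c + f(M(h(6, -3))) = 5202 + 49 = 5251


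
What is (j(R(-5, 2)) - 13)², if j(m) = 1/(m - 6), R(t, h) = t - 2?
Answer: 28900/169 ≈ 171.01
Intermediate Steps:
R(t, h) = -2 + t
j(m) = 1/(-6 + m)
(j(R(-5, 2)) - 13)² = (1/(-6 + (-2 - 5)) - 13)² = (1/(-6 - 7) - 13)² = (1/(-13) - 13)² = (-1/13 - 13)² = (-170/13)² = 28900/169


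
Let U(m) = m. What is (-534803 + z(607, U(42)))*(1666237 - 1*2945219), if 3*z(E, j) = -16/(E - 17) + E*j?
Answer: 595724150268206/885 ≈ 6.7313e+11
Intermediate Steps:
z(E, j) = -16/(3*(-17 + E)) + E*j/3 (z(E, j) = (-16/(E - 17) + E*j)/3 = (-16/(-17 + E) + E*j)/3 = -16/(3*(-17 + E)) + E*j/3)
(-534803 + z(607, U(42)))*(1666237 - 1*2945219) = (-534803 + (-16 + 42*607² - 17*607*42)/(3*(-17 + 607)))*(1666237 - 1*2945219) = (-534803 + (⅓)*(-16 + 42*368449 - 433398)/590)*(1666237 - 2945219) = (-534803 + (⅓)*(1/590)*(-16 + 15474858 - 433398))*(-1278982) = (-534803 + (⅓)*(1/590)*15041444)*(-1278982) = (-534803 + 7520722/885)*(-1278982) = -465779933/885*(-1278982) = 595724150268206/885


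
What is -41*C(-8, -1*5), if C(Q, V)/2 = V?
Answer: 410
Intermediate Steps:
C(Q, V) = 2*V
-41*C(-8, -1*5) = -82*(-1*5) = -82*(-5) = -41*(-10) = 410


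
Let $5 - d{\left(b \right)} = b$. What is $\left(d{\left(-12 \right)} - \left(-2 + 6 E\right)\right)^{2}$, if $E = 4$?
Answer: $25$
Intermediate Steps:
$d{\left(b \right)} = 5 - b$
$\left(d{\left(-12 \right)} - \left(-2 + 6 E\right)\right)^{2} = \left(\left(5 - -12\right) + \left(2 - 24\right)\right)^{2} = \left(\left(5 + 12\right) + \left(2 - 24\right)\right)^{2} = \left(17 - 22\right)^{2} = \left(-5\right)^{2} = 25$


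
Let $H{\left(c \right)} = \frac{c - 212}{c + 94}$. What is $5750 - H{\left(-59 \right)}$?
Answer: $\frac{201521}{35} \approx 5757.7$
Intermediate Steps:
$H{\left(c \right)} = \frac{-212 + c}{94 + c}$
$5750 - H{\left(-59 \right)} = 5750 - \frac{-212 - 59}{94 - 59} = 5750 - \frac{1}{35} \left(-271\right) = 5750 - - \frac{271}{35} = 5750 + \frac{271}{35} = \frac{201521}{35}$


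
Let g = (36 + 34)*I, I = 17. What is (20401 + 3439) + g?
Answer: 25030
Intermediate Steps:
g = 1190 (g = (36 + 34)*17 = 70*17 = 1190)
(20401 + 3439) + g = (20401 + 3439) + 1190 = 23840 + 1190 = 25030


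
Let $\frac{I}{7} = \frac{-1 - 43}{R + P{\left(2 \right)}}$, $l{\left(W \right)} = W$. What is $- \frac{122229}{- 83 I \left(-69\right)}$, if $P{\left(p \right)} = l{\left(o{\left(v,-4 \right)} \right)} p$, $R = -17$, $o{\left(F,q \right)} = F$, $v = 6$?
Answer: $- \frac{203715}{587972} \approx -0.34647$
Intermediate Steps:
$P{\left(p \right)} = 6 p$
$I = \frac{308}{5}$ ($I = 7 \frac{-1 - 43}{-17 + 6 \cdot 2} = 7 \left(- \frac{44}{-17 + 12}\right) = 7 \left(- \frac{44}{-5}\right) = 7 \left(\left(-44\right) \left(- \frac{1}{5}\right)\right) = 7 \cdot \frac{44}{5} = \frac{308}{5} \approx 61.6$)
$- \frac{122229}{- 83 I \left(-69\right)} = - \frac{122229}{\left(-83\right) \frac{308}{5} \left(-69\right)} = - \frac{122229}{\left(- \frac{25564}{5}\right) \left(-69\right)} = - \frac{122229}{\frac{1763916}{5}} = \left(-122229\right) \frac{5}{1763916} = - \frac{203715}{587972}$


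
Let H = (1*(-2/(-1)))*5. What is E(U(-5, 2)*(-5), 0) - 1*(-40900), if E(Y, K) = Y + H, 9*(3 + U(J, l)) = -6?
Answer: 122785/3 ≈ 40928.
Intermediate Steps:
U(J, l) = -11/3 (U(J, l) = -3 + (⅑)*(-6) = -3 - ⅔ = -11/3)
H = 10 (H = (1*(-2*(-1)))*5 = (1*2)*5 = 2*5 = 10)
E(Y, K) = 10 + Y (E(Y, K) = Y + 10 = 10 + Y)
E(U(-5, 2)*(-5), 0) - 1*(-40900) = (10 - 11/3*(-5)) - 1*(-40900) = (10 + 55/3) + 40900 = 85/3 + 40900 = 122785/3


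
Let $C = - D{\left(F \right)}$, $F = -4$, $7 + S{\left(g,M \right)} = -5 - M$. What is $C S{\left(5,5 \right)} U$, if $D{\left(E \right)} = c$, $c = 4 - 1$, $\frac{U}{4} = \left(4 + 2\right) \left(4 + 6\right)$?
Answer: $12240$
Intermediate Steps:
$S{\left(g,M \right)} = -12 - M$ ($S{\left(g,M \right)} = -7 - \left(5 + M\right) = -12 - M$)
$U = 240$ ($U = 4 \left(4 + 2\right) \left(4 + 6\right) = 4 \cdot 6 \cdot 10 = 4 \cdot 60 = 240$)
$c = 3$
$D{\left(E \right)} = 3$
$C = -3$ ($C = \left(-1\right) 3 = -3$)
$C S{\left(5,5 \right)} U = - 3 \left(-12 - 5\right) 240 = - 3 \left(\left(-17\right) 240\right) = \left(-3\right) \left(-4080\right) = 12240$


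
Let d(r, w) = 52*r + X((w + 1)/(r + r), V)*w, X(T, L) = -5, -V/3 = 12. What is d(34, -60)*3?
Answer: 6204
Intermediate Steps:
V = -36 (V = -3*12 = -36)
d(r, w) = -5*w + 52*r (d(r, w) = 52*r - 5*w = -5*w + 52*r)
d(34, -60)*3 = (-5*(-60) + 52*34)*3 = (300 + 1768)*3 = 2068*3 = 6204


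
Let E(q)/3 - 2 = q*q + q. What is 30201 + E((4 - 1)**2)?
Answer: 30477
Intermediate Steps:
E(q) = 6 + 3*q + 3*q**2 (E(q) = 6 + 3*(q*q + q) = 6 + 3*(q**2 + q) = 6 + 3*(q + q**2) = 6 + (3*q + 3*q**2) = 6 + 3*q + 3*q**2)
30201 + E((4 - 1)**2) = 30201 + (6 + 3*(4 - 1)**2 + 3*((4 - 1)**2)**2) = 30201 + (6 + 3*3**2 + 3*(3**2)**2) = 30201 + (6 + 3*9 + 3*9**2) = 30201 + (6 + 27 + 3*81) = 30201 + (6 + 27 + 243) = 30201 + 276 = 30477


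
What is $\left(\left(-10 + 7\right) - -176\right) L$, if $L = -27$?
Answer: $-4671$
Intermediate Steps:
$\left(\left(-10 + 7\right) - -176\right) L = \left(\left(-10 + 7\right) - -176\right) \left(-27\right) = \left(-3 + 176\right) \left(-27\right) = 173 \left(-27\right) = -4671$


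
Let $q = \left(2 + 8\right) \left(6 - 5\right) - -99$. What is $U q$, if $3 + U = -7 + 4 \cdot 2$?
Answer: $-218$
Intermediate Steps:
$U = -2$ ($U = -3 + \left(-7 + 4 \cdot 2\right) = -3 + \left(-7 + 8\right) = -3 + 1 = -2$)
$q = 109$ ($q = 10 \cdot 1 + 99 = 10 + 99 = 109$)
$U q = \left(-2\right) 109 = -218$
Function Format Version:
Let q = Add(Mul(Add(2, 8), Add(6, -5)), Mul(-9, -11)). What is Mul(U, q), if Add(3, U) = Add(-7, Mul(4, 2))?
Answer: -218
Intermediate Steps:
U = -2 (U = Add(-3, Add(-7, Mul(4, 2))) = Add(-3, Add(-7, 8)) = Add(-3, 1) = -2)
q = 109 (q = Add(Mul(10, 1), 99) = Add(10, 99) = 109)
Mul(U, q) = Mul(-2, 109) = -218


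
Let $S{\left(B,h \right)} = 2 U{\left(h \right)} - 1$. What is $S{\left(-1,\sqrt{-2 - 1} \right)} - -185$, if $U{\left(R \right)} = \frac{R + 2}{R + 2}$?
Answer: $186$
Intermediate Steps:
$U{\left(R \right)} = 1$ ($U{\left(R \right)} = \frac{2 + R}{2 + R} = 1$)
$S{\left(B,h \right)} = 1$ ($S{\left(B,h \right)} = 2 \cdot 1 - 1 = 2 - 1 = 1$)
$S{\left(-1,\sqrt{-2 - 1} \right)} - -185 = 1 - -185 = 1 + 185 = 186$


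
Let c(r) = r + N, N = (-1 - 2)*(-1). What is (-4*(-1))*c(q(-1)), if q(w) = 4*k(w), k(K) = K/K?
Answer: 28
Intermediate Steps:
N = 3 (N = -3*(-1) = 3)
k(K) = 1
q(w) = 4 (q(w) = 4*1 = 4)
c(r) = 3 + r (c(r) = r + 3 = 3 + r)
(-4*(-1))*c(q(-1)) = (-4*(-1))*(3 + 4) = 4*7 = 28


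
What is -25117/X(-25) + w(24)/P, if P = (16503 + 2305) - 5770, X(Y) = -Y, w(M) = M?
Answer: -54579141/54325 ≈ -1004.7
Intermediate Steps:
P = 13038 (P = 18808 - 5770 = 13038)
-25117/X(-25) + w(24)/P = -25117/((-1*(-25))) + 24/13038 = -25117/25 + 24*(1/13038) = -25117*1/25 + 4/2173 = -25117/25 + 4/2173 = -54579141/54325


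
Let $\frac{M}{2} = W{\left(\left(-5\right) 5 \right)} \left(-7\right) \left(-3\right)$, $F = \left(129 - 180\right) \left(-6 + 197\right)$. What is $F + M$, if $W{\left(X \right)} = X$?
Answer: $-10791$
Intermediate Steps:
$F = -9741$ ($F = \left(-51\right) 191 = -9741$)
$M = -1050$ ($M = 2 \left(-5\right) 5 \left(-7\right) \left(-3\right) = 2 \left(-25\right) \left(-7\right) \left(-3\right) = 2 \cdot 175 \left(-3\right) = 2 \left(-525\right) = -1050$)
$F + M = -9741 - 1050 = -10791$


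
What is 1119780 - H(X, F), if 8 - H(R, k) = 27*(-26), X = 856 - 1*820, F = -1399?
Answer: 1119070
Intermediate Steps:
X = 36 (X = 856 - 820 = 36)
H(R, k) = 710 (H(R, k) = 8 - 27*(-26) = 8 - 1*(-702) = 8 + 702 = 710)
1119780 - H(X, F) = 1119780 - 1*710 = 1119780 - 710 = 1119070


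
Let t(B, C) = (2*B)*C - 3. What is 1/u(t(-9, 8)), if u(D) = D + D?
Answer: -1/294 ≈ -0.0034014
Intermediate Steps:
t(B, C) = -3 + 2*B*C (t(B, C) = 2*B*C - 3 = -3 + 2*B*C)
u(D) = 2*D
1/u(t(-9, 8)) = 1/(2*(-3 + 2*(-9)*8)) = 1/(2*(-3 - 144)) = 1/(2*(-147)) = 1/(-294) = -1/294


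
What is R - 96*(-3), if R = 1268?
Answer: 1556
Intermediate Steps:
R - 96*(-3) = 1268 - 96*(-3) = 1268 + 288 = 1556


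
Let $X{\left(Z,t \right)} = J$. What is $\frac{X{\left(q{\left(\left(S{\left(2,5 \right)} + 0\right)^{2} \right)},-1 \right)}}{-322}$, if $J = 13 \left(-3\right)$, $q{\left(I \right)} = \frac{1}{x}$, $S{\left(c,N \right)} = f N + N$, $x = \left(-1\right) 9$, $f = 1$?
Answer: $\frac{39}{322} \approx 0.12112$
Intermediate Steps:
$x = -9$
$S{\left(c,N \right)} = 2 N$ ($S{\left(c,N \right)} = 1 N + N = N + N = 2 N$)
$q{\left(I \right)} = - \frac{1}{9}$ ($q{\left(I \right)} = \frac{1}{-9} = - \frac{1}{9}$)
$J = -39$
$X{\left(Z,t \right)} = -39$
$\frac{X{\left(q{\left(\left(S{\left(2,5 \right)} + 0\right)^{2} \right)},-1 \right)}}{-322} = - \frac{39}{-322} = \left(-39\right) \left(- \frac{1}{322}\right) = \frac{39}{322}$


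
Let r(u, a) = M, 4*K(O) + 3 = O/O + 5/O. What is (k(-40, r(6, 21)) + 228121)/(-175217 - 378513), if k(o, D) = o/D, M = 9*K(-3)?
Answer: -7528153/18273090 ≈ -0.41198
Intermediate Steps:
K(O) = -½ + 5/(4*O) (K(O) = -¾ + (O/O + 5/O)/4 = -¾ + (1 + 5/O)/4 = -¾ + (¼ + 5/(4*O)) = -½ + 5/(4*O))
M = -33/4 (M = 9*((¼)*(5 - 2*(-3))/(-3)) = 9*((¼)*(-⅓)*(5 + 6)) = 9*((¼)*(-⅓)*11) = 9*(-11/12) = -33/4 ≈ -8.2500)
r(u, a) = -33/4
(k(-40, r(6, 21)) + 228121)/(-175217 - 378513) = (-40/(-33/4) + 228121)/(-175217 - 378513) = (-40*(-4/33) + 228121)/(-553730) = (160/33 + 228121)*(-1/553730) = (7528153/33)*(-1/553730) = -7528153/18273090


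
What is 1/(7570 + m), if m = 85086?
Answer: 1/92656 ≈ 1.0793e-5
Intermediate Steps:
1/(7570 + m) = 1/(7570 + 85086) = 1/92656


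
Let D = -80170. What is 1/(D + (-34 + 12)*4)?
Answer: -1/80258 ≈ -1.2460e-5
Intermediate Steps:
1/(D + (-34 + 12)*4) = 1/(-80170 + (-34 + 12)*4) = 1/(-80170 - 22*4) = 1/(-80170 - 88) = 1/(-80258) = -1/80258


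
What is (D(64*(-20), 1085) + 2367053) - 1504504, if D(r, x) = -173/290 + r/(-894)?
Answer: 111812335139/129630 ≈ 8.6255e+5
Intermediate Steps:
D(r, x) = -173/290 - r/894 (D(r, x) = -173*1/290 + r*(-1/894) = -173/290 - r/894)
(D(64*(-20), 1085) + 2367053) - 1504504 = ((-173/290 - 32*(-20)/447) + 2367053) - 1504504 = ((-173/290 - 1/894*(-1280)) + 2367053) - 1504504 = ((-173/290 + 640/447) + 2367053) - 1504504 = (108269/129630 + 2367053) - 1504504 = 306841188659/129630 - 1504504 = 111812335139/129630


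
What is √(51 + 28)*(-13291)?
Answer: -13291*√79 ≈ -1.1813e+5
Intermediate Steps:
√(51 + 28)*(-13291) = √79*(-13291) = -13291*√79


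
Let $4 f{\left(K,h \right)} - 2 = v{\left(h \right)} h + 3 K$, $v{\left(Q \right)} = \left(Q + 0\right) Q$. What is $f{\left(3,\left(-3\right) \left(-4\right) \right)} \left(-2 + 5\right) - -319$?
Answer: $\frac{6493}{4} \approx 1623.3$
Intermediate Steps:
$v{\left(Q \right)} = Q^{2}$ ($v{\left(Q \right)} = Q Q = Q^{2}$)
$f{\left(K,h \right)} = \frac{1}{2} + \frac{h^{3}}{4} + \frac{3 K}{4}$ ($f{\left(K,h \right)} = \frac{1}{2} + \frac{h^{2} h + 3 K}{4} = \frac{1}{2} + \frac{h^{3} + 3 K}{4} = \frac{1}{2} + \left(\frac{h^{3}}{4} + \frac{3 K}{4}\right) = \frac{1}{2} + \frac{h^{3}}{4} + \frac{3 K}{4}$)
$f{\left(3,\left(-3\right) \left(-4\right) \right)} \left(-2 + 5\right) - -319 = \left(\frac{1}{2} + \frac{\left(\left(-3\right) \left(-4\right)\right)^{3}}{4} + \frac{3}{4} \cdot 3\right) \left(-2 + 5\right) - -319 = \left(\frac{1}{2} + \frac{12^{3}}{4} + \frac{9}{4}\right) 3 + 319 = \left(\frac{1}{2} + \frac{1}{4} \cdot 1728 + \frac{9}{4}\right) 3 + 319 = \left(\frac{1}{2} + 432 + \frac{9}{4}\right) 3 + 319 = \frac{1739}{4} \cdot 3 + 319 = \frac{5217}{4} + 319 = \frac{6493}{4}$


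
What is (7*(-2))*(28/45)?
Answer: -392/45 ≈ -8.7111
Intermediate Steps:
(7*(-2))*(28/45) = -392/45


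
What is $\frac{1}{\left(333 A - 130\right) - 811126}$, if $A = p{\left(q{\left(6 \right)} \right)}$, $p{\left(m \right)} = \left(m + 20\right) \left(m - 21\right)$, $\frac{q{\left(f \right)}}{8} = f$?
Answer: $- \frac{1}{199868} \approx -5.0033 \cdot 10^{-6}$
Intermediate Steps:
$q{\left(f \right)} = 8 f$
$p{\left(m \right)} = \left(-21 + m\right) \left(20 + m\right)$ ($p{\left(m \right)} = \left(20 + m\right) \left(-21 + m\right) = \left(-21 + m\right) \left(20 + m\right)$)
$A = 1836$ ($A = -420 + \left(8 \cdot 6\right)^{2} - 8 \cdot 6 = -420 + 48^{2} - 48 = -420 + 2304 - 48 = 1836$)
$\frac{1}{\left(333 A - 130\right) - 811126} = \frac{1}{\left(333 \cdot 1836 - 130\right) - 811126} = \frac{1}{\left(611388 - 130\right) - 811126} = \frac{1}{611258 - 811126} = \frac{1}{-199868} = - \frac{1}{199868}$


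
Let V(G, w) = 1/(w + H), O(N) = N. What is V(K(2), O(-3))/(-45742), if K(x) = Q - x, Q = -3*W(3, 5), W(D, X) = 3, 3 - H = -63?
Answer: -1/2881746 ≈ -3.4701e-7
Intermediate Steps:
H = 66 (H = 3 - 1*(-63) = 3 + 63 = 66)
Q = -9 (Q = -3*3 = -9)
K(x) = -9 - x
V(G, w) = 1/(66 + w) (V(G, w) = 1/(w + 66) = 1/(66 + w))
V(K(2), O(-3))/(-45742) = 1/((66 - 3)*(-45742)) = -1/45742/63 = (1/63)*(-1/45742) = -1/2881746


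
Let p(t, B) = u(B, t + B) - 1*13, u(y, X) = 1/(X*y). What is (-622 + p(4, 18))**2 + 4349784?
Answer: 745347356425/156816 ≈ 4.7530e+6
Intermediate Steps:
u(y, X) = 1/(X*y)
p(t, B) = -13 + 1/(B*(B + t)) (p(t, B) = 1/((t + B)*B) - 1*13 = 1/((B + t)*B) - 13 = 1/(B*(B + t)) - 13 = -13 + 1/(B*(B + t)))
(-622 + p(4, 18))**2 + 4349784 = (-622 + (-13 + 1/(18*(18 + 4))))**2 + 4349784 = (-622 + (-13 + (1/18)/22))**2 + 4349784 = (-622 + (-13 + (1/18)*(1/22)))**2 + 4349784 = (-622 + (-13 + 1/396))**2 + 4349784 = (-622 - 5147/396)**2 + 4349784 = (-251459/396)**2 + 4349784 = 63231628681/156816 + 4349784 = 745347356425/156816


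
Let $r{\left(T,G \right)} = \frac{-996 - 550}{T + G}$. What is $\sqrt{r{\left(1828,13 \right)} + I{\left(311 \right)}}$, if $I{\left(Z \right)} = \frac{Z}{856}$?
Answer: $\frac{15 i \sqrt{1314691238}}{787948} \approx 0.69025 i$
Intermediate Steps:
$r{\left(T,G \right)} = - \frac{1546}{G + T}$
$I{\left(Z \right)} = \frac{Z}{856}$ ($I{\left(Z \right)} = Z \frac{1}{856} = \frac{Z}{856}$)
$\sqrt{r{\left(1828,13 \right)} + I{\left(311 \right)}} = \sqrt{- \frac{1546}{13 + 1828} + \frac{1}{856} \cdot 311} = \sqrt{- \frac{1546}{1841} + \frac{311}{856}} = \sqrt{- \frac{750825}{1575896}} = \frac{15 i \sqrt{1314691238}}{787948}$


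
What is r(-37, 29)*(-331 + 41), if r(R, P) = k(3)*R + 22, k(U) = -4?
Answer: -49300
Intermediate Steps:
r(R, P) = 22 - 4*R (r(R, P) = -4*R + 22 = 22 - 4*R)
r(-37, 29)*(-331 + 41) = (22 - 4*(-37))*(-331 + 41) = (22 + 148)*(-290) = 170*(-290) = -49300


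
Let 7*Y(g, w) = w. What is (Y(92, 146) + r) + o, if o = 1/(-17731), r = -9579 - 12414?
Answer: -55655438/2533 ≈ -21972.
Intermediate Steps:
Y(g, w) = w/7
r = -21993
o = -1/17731 ≈ -5.6398e-5
(Y(92, 146) + r) + o = ((⅐)*146 - 21993) - 1/17731 = (146/7 - 21993) - 1/17731 = -153805/7 - 1/17731 = -55655438/2533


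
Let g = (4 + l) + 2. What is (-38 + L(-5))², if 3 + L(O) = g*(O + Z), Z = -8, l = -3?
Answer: 6400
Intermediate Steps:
g = 3 (g = (4 - 3) + 2 = 1 + 2 = 3)
L(O) = -27 + 3*O (L(O) = -3 + 3*(O - 8) = -3 + 3*(-8 + O) = -3 + (-24 + 3*O) = -27 + 3*O)
(-38 + L(-5))² = (-38 + (-27 + 3*(-5)))² = (-38 + (-27 - 15))² = (-38 - 42)² = (-80)² = 6400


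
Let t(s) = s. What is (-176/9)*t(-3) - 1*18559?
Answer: -55501/3 ≈ -18500.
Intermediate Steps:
(-176/9)*t(-3) - 1*18559 = -176/9*(-3) - 1*18559 = -176/9*(-3) - 18559 = 176/3 - 18559 = -55501/3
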